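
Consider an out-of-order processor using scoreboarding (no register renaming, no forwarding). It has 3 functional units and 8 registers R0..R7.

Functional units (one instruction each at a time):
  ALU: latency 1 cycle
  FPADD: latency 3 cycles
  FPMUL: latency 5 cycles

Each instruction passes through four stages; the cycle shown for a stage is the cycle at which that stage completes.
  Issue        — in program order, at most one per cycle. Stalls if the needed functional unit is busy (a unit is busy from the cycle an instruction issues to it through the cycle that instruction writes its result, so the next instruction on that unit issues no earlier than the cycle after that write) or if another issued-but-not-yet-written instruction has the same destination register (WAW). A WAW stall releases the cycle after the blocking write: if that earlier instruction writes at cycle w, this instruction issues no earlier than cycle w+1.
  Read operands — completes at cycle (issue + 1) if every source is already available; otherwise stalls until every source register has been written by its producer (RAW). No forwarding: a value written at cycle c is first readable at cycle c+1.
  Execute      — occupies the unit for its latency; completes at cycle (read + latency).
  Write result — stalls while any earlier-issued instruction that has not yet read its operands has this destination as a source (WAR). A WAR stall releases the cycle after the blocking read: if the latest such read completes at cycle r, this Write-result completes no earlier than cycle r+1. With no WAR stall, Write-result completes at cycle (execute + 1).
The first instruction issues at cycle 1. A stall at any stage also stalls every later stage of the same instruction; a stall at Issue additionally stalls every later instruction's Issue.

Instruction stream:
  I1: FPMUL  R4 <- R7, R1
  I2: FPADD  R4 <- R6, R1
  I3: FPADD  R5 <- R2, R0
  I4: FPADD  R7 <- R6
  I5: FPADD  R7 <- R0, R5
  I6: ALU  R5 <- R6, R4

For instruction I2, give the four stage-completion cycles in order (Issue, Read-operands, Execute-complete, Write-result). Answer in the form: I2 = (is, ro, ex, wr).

cycle 1: I1 dispatched to FPMUL
cycle 2: I1 operands ready
cycle 7: I1 complete
cycle 8: R4←I1
cycle 9: I2 dispatched to FPADD
cycle 10: I2 operands ready
cycle 13: I2 complete
cycle 14: R4←I2
cycle 15: I3 dispatched to FPADD
cycle 16: I3 operands ready
cycle 19: I3 complete
cycle 20: R5←I3
cycle 21: I4 dispatched to FPADD
cycle 22: I4 operands ready
cycle 25: I4 complete
cycle 26: R7←I4
cycle 27: I5 dispatched to FPADD
cycle 28: I5 operands ready; I6 dispatched to ALU
cycle 29: I6 operands ready
cycle 30: I6 complete
cycle 31: I5 complete; R5←I6
cycle 32: R7←I5

I2 = (9, 10, 13, 14)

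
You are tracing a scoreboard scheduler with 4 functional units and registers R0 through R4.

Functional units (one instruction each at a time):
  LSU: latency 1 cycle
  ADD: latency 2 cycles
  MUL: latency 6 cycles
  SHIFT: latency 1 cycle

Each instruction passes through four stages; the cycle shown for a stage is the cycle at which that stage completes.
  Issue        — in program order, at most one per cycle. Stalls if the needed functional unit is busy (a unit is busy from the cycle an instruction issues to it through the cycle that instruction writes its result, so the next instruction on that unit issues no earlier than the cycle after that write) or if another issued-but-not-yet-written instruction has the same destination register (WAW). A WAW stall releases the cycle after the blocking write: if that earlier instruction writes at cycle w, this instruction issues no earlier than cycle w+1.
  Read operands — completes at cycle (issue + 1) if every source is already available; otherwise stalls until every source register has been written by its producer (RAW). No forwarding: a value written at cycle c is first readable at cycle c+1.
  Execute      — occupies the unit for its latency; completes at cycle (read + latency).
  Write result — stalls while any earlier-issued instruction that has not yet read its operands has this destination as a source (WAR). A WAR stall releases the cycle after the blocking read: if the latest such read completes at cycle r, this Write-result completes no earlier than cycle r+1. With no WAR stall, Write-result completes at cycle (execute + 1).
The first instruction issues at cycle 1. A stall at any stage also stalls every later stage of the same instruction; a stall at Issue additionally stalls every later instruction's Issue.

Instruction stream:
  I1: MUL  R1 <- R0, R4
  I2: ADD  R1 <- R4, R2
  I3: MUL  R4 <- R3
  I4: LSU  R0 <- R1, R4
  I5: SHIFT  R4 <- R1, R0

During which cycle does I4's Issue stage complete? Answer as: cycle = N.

cycle = 12

1) issue 1, read 2, done 8, write 9
2) issue 10, read 11, done 13, write 14  <WAW R1: wait I1 write@9>
3) issue 11, read 12, done 18, write 19
4) issue 12, read 20, done 21, write 22  <RAW R4: wait I3 write@19>
5) issue 20, read 23, done 24, write 25  <WAW R4: wait I3 write@19 / RAW R0: wait I4 write@22>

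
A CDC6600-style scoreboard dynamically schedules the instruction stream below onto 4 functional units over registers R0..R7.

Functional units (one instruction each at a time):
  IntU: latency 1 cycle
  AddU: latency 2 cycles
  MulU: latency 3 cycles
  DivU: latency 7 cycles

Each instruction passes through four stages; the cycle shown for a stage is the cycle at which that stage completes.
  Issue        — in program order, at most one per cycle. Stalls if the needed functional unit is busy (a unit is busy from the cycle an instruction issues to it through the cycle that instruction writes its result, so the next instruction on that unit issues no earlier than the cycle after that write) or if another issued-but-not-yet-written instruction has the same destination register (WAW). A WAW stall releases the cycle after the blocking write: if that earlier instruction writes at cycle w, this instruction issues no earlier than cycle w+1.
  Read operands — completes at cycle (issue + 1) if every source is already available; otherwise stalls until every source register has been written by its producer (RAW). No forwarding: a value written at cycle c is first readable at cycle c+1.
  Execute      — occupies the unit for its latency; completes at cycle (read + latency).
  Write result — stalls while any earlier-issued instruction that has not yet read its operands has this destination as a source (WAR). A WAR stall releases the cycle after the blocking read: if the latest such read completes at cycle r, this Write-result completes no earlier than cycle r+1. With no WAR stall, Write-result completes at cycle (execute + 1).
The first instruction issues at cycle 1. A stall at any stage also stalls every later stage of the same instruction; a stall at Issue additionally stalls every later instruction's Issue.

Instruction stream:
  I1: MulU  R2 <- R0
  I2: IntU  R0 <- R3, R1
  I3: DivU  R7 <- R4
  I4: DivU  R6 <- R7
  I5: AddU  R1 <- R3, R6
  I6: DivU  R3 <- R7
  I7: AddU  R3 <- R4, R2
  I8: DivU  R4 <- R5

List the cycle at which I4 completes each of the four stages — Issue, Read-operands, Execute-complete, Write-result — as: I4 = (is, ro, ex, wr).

[1] I1 issues→MulU
[2] I1 reads, I2 issues→IntU
[3] I2 reads, I3 issues→DivU
[4] I2 exec-done, I3 reads
[5] I1 exec-done, I2 writes R0
[6] I1 writes R2
[11] I3 exec-done
[12] I3 writes R7
[13] I4 issues→DivU
[14] I4 reads, I5 issues→AddU
[21] I4 exec-done
[22] I4 writes R6
[23] I5 reads, I6 issues→DivU
[24] I6 reads
[25] I5 exec-done
[26] I5 writes R1
[31] I6 exec-done
[32] I6 writes R3
[33] I7 issues→AddU
[34] I7 reads, I8 issues→DivU
[35] I8 reads
[36] I7 exec-done
[37] I7 writes R3
[42] I8 exec-done
[43] I8 writes R4

I4 = (13, 14, 21, 22)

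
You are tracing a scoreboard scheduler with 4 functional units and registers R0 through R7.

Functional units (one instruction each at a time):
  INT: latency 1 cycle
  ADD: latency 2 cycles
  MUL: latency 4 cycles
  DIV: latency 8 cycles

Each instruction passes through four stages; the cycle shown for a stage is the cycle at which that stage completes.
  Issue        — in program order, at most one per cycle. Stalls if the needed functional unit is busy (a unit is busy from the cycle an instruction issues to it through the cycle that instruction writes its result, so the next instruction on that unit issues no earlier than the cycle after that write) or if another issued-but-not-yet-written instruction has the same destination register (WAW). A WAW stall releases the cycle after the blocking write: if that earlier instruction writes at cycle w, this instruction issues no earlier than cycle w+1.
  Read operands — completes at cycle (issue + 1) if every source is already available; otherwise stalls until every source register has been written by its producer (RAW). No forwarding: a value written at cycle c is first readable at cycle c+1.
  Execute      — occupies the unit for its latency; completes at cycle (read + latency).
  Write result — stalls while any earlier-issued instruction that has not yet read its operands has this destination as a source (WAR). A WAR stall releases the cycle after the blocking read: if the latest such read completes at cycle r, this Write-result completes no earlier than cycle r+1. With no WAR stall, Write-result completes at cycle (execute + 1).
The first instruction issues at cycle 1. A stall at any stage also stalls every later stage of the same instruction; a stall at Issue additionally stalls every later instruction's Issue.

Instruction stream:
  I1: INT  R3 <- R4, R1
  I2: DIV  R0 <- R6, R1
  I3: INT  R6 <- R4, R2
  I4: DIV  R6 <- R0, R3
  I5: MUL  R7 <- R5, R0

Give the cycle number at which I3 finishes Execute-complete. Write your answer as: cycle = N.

I1: IS=1 RO=2 EX=3 WR=4
I2: IS=2 RO=3 EX=11 WR=12
I3: IS=5 RO=6 EX=7 WR=8  [struct: INT busy until I1 writes@4]
I4: IS=13 RO=14 EX=22 WR=23  [struct: DIV busy until I2 writes@12]
I5: IS=14 RO=15 EX=19 WR=20

cycle = 7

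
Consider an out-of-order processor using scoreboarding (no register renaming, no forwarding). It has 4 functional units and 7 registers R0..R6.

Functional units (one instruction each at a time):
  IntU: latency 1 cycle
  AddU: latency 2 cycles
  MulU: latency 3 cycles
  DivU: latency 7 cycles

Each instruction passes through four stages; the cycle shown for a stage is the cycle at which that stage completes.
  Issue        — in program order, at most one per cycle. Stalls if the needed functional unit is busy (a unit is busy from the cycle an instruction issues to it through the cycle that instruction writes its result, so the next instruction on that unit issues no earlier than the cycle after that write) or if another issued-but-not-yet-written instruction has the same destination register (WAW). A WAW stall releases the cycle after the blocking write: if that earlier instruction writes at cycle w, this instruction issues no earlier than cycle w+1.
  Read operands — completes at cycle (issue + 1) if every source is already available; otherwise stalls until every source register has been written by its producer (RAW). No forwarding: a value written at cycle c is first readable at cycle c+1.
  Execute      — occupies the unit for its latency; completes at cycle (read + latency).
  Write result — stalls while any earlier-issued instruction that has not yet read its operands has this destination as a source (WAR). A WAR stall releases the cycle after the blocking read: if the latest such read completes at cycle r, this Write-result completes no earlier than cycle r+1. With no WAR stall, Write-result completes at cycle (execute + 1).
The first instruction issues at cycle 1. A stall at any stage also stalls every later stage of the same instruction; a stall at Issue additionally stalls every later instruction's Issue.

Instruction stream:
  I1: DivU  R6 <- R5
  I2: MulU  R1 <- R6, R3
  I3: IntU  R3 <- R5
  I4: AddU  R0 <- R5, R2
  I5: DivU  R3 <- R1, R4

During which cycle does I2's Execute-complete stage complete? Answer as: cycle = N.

cycle = 14

1) issue 1, read 2, done 9, write 10
2) issue 2, read 11, done 14, write 15  <RAW R6: wait I1 write@10>
3) issue 3, read 4, done 5, write 12  <WAR R3: wait I2 read@11>
4) issue 4, read 5, done 7, write 8
5) issue 13, read 16, done 23, write 24  <WAW R3: wait I3 write@12 / RAW R1: wait I2 write@15>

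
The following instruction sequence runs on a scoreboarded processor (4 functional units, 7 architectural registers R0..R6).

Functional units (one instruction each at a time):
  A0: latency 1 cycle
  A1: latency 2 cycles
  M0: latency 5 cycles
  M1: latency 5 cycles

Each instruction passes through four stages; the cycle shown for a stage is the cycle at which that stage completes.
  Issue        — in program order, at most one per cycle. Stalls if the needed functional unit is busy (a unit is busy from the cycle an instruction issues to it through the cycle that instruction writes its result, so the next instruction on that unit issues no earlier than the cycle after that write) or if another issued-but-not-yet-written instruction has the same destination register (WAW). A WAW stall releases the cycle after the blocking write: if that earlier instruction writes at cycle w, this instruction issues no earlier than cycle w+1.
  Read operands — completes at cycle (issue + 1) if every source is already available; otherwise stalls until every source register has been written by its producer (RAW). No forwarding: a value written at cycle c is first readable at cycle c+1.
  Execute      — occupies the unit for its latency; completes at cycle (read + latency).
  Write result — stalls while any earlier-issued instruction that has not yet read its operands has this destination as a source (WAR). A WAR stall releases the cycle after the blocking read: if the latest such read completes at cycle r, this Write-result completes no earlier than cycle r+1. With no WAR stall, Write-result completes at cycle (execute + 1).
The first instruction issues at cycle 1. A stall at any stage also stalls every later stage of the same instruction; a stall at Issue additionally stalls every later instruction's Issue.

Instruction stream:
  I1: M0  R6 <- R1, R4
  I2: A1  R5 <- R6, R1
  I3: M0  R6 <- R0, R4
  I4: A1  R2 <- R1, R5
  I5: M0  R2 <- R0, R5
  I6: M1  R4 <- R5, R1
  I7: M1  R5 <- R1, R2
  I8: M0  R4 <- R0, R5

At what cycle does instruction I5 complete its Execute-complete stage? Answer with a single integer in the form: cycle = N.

cycle = 24

[1] I1 dispatched to M0
[2] I1 operands ready, I2 dispatched to A1
[7] I1 complete
[8] R6←I1
[9] I2 operands ready, I3 dispatched to M0
[10] I3 operands ready
[11] I2 complete
[12] R5←I2
[13] I4 dispatched to A1
[14] I4 operands ready
[15] I3 complete
[16] R6←I3, I4 complete
[17] R2←I4
[18] I5 dispatched to M0
[19] I5 operands ready, I6 dispatched to M1
[20] I6 operands ready
[24] I5 complete
[25] R2←I5, I6 complete
[26] R4←I6
[27] I7 dispatched to M1
[28] I7 operands ready, I8 dispatched to M0
[33] I7 complete
[34] R5←I7
[35] I8 operands ready
[40] I8 complete
[41] R4←I8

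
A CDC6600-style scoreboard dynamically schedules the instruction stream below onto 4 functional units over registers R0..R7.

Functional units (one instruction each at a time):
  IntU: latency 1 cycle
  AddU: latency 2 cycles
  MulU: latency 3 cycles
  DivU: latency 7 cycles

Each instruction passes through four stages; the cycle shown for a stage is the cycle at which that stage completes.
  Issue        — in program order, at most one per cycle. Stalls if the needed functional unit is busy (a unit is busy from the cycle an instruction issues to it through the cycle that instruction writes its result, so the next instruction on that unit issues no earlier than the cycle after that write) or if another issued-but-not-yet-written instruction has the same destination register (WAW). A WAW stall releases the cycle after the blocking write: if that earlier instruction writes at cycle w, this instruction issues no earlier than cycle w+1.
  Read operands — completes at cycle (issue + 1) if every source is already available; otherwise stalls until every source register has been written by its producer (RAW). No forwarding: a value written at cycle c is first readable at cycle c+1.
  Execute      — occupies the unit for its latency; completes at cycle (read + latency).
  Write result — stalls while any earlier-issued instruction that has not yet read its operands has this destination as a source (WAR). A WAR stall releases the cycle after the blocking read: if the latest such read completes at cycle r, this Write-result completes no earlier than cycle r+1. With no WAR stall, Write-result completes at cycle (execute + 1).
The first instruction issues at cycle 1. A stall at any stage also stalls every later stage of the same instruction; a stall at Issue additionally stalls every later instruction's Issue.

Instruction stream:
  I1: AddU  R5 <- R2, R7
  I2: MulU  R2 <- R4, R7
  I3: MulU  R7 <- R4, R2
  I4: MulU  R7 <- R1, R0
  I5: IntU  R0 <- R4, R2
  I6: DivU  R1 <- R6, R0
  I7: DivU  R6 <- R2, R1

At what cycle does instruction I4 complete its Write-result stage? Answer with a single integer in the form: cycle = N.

cycle = 19

[1] I1 issues→AddU
[2] I1 reads · I2 issues→MulU
[3] I2 reads
[4] I1 exec-done
[5] I1 writes R5
[6] I2 exec-done
[7] I2 writes R2
[8] I3 issues→MulU
[9] I3 reads
[12] I3 exec-done
[13] I3 writes R7
[14] I4 issues→MulU
[15] I4 reads · I5 issues→IntU
[16] I5 reads · I6 issues→DivU
[17] I5 exec-done
[18] I4 exec-done · I5 writes R0
[19] I4 writes R7 · I6 reads
[26] I6 exec-done
[27] I6 writes R1
[28] I7 issues→DivU
[29] I7 reads
[36] I7 exec-done
[37] I7 writes R6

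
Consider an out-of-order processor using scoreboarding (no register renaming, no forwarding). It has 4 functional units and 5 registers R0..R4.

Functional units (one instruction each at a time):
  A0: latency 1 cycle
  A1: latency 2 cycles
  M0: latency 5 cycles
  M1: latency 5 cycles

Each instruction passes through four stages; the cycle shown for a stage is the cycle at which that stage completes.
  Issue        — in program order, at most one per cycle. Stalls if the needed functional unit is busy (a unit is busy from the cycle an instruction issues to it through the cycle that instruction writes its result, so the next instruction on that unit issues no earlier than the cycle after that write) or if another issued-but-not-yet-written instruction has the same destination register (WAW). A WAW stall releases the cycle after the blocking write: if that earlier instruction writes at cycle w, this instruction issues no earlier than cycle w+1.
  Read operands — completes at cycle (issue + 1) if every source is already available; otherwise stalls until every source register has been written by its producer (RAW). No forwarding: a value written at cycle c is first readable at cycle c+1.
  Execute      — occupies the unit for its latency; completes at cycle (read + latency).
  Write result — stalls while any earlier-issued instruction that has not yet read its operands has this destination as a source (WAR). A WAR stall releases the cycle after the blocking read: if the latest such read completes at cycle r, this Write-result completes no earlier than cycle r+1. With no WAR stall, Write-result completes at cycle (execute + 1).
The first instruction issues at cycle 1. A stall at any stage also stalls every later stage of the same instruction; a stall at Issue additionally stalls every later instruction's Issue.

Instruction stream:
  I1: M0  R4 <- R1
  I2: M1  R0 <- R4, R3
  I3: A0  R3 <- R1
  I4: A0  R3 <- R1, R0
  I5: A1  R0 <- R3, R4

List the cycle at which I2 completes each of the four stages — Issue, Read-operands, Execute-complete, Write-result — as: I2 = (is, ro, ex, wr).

cycle 1: issue I1 (M0)
cycle 2: I1 read-ops | issue I2 (M1)
cycle 3: issue I3 (A0)
cycle 4: I3 read-ops
cycle 5: I3 finished on A0
cycle 7: I1 finished on M0
cycle 8: I1→R4
cycle 9: I2 read-ops
cycle 10: I3→R3
cycle 11: issue I4 (A0)
cycle 14: I2 finished on M1
cycle 15: I2→R0
cycle 16: I4 read-ops | issue I5 (A1)
cycle 17: I4 finished on A0
cycle 18: I4→R3
cycle 19: I5 read-ops
cycle 21: I5 finished on A1
cycle 22: I5→R0

I2 = (2, 9, 14, 15)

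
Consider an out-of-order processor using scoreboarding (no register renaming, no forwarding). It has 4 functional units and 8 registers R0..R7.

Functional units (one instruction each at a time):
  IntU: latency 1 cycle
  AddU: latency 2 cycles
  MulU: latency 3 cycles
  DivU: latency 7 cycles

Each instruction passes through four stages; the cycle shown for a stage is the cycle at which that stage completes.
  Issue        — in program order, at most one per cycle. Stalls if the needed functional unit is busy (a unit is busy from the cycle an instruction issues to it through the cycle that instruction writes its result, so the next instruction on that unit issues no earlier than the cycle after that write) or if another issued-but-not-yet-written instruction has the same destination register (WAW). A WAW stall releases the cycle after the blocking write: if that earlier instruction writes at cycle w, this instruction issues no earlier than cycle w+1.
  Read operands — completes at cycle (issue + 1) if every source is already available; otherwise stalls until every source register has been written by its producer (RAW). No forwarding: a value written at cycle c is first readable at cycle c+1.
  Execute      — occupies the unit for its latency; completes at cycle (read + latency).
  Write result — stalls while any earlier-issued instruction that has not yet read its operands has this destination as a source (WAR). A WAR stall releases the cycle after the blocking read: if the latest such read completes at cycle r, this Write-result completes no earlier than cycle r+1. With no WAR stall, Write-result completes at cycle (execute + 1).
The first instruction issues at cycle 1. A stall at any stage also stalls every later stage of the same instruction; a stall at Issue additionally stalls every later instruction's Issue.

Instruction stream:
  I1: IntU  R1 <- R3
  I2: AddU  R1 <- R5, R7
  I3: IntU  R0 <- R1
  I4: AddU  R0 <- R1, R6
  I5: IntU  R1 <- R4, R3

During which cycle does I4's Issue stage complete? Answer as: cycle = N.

t=1  I1→IntU
t=2  I1 RO
t=3  I1 EX
t=4  I1 WR R1
t=5  I2→AddU
t=6  I2 RO | I3→IntU
t=8  I2 EX
t=9  I2 WR R1
t=10  I3 RO
t=11  I3 EX
t=12  I3 WR R0
t=13  I4→AddU
t=14  I4 RO | I5→IntU
t=15  I5 RO
t=16  I4 EX | I5 EX
t=17  I4 WR R0 | I5 WR R1

cycle = 13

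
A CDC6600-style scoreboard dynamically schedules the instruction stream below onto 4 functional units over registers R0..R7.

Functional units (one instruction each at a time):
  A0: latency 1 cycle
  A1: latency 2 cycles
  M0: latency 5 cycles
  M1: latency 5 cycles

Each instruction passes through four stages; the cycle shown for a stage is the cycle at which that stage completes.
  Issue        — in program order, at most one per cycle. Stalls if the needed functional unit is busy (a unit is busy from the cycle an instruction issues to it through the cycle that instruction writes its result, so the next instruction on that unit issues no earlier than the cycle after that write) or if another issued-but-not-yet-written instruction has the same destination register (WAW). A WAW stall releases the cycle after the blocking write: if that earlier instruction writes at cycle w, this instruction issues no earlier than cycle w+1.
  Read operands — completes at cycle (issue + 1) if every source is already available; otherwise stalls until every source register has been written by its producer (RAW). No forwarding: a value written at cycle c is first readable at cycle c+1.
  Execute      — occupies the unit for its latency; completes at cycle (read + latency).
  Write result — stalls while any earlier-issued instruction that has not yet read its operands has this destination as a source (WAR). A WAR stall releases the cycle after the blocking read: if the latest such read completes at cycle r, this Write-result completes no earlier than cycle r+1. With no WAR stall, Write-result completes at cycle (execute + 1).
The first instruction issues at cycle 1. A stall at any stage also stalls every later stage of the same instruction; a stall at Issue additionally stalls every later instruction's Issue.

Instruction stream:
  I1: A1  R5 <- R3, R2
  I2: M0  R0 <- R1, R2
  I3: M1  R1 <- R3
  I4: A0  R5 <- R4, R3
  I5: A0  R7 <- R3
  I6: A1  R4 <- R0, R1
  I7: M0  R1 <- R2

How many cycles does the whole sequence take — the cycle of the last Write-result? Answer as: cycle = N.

cycle = 19

t=1  I1→A1
t=2  I1 RO; I2→M0
t=3  I2 RO; I3→M1
t=4  I1 EX; I3 RO
t=5  I1 WR R5
t=6  I4→A0
t=7  I4 RO
t=8  I2 EX; I4 EX
t=9  I2 WR R0; I3 EX; I4 WR R5
t=10  I3 WR R1; I5→A0
t=11  I5 RO; I6→A1
t=12  I5 EX; I6 RO; I7→M0
t=13  I5 WR R7; I7 RO
t=14  I6 EX
t=15  I6 WR R4
t=18  I7 EX
t=19  I7 WR R1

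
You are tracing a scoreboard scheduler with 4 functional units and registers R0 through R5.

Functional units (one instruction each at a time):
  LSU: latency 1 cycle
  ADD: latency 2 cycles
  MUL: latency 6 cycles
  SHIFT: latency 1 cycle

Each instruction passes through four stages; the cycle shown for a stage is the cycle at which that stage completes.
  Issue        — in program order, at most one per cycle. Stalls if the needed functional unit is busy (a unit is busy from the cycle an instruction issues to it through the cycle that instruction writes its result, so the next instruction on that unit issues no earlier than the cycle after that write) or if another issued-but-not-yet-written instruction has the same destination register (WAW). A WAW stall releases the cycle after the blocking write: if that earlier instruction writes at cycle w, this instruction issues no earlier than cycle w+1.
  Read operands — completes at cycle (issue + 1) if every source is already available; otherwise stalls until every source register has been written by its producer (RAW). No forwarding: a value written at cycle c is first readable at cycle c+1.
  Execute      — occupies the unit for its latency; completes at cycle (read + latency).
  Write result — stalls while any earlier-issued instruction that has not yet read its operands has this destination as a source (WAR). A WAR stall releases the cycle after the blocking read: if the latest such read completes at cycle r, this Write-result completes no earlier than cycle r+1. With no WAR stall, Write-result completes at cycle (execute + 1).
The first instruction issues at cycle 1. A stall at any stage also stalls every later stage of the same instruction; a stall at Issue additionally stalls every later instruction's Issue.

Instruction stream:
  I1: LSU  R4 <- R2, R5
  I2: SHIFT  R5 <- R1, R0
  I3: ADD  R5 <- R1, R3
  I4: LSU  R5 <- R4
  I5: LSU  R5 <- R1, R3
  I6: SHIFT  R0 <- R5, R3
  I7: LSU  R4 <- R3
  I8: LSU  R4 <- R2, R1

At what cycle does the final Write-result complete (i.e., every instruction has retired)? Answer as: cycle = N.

cycle = 26

cycle 1: I1 issues→LSU
cycle 2: I1 reads · I2 issues→SHIFT
cycle 3: I1 exec-done · I2 reads
cycle 4: I1 writes R4 · I2 exec-done
cycle 5: I2 writes R5
cycle 6: I3 issues→ADD
cycle 7: I3 reads
cycle 9: I3 exec-done
cycle 10: I3 writes R5
cycle 11: I4 issues→LSU
cycle 12: I4 reads
cycle 13: I4 exec-done
cycle 14: I4 writes R5
cycle 15: I5 issues→LSU
cycle 16: I5 reads · I6 issues→SHIFT
cycle 17: I5 exec-done
cycle 18: I5 writes R5
cycle 19: I6 reads · I7 issues→LSU
cycle 20: I6 exec-done · I7 reads
cycle 21: I6 writes R0 · I7 exec-done
cycle 22: I7 writes R4
cycle 23: I8 issues→LSU
cycle 24: I8 reads
cycle 25: I8 exec-done
cycle 26: I8 writes R4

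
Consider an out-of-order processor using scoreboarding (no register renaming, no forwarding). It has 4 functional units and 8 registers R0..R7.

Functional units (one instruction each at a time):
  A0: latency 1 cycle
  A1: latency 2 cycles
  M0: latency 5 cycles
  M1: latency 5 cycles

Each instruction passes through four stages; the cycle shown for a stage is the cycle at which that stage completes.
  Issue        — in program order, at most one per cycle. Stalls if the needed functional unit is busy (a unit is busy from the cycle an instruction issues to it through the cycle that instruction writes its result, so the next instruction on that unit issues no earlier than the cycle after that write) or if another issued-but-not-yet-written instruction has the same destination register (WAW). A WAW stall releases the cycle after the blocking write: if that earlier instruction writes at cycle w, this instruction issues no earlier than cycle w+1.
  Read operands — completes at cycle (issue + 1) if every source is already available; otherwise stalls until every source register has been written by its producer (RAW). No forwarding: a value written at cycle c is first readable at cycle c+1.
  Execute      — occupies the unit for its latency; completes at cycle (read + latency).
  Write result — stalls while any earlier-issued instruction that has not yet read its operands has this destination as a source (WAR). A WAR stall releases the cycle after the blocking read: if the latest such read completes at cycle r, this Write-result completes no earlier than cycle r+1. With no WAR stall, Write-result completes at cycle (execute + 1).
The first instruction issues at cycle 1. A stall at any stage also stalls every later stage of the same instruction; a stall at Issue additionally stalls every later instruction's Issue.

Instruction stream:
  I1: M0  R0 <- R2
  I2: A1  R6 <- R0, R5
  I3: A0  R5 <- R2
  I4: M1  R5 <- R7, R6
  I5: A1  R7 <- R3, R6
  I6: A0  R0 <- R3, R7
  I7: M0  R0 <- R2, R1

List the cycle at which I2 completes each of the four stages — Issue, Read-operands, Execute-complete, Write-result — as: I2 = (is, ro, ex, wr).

I2 = (2, 9, 11, 12)

I1  is:1  ro:2  ex:7  wr:8
I2  is:2  ro:9  ex:11  wr:12  — RAW R0: wait I1 write@8
I3  is:3  ro:4  ex:5  wr:10  — WAR R5: wait I2 read@9
I4  is:11  ro:13  ex:18  wr:19  — WAW R5: wait I3 write@10, RAW R6: wait I2 write@12
I5  is:13  ro:14  ex:16  wr:17  — struct: A1 busy until I2 writes@12
I6  is:14  ro:18  ex:19  wr:20  — RAW R7: wait I5 write@17
I7  is:21  ro:22  ex:27  wr:28  — WAW R0: wait I6 write@20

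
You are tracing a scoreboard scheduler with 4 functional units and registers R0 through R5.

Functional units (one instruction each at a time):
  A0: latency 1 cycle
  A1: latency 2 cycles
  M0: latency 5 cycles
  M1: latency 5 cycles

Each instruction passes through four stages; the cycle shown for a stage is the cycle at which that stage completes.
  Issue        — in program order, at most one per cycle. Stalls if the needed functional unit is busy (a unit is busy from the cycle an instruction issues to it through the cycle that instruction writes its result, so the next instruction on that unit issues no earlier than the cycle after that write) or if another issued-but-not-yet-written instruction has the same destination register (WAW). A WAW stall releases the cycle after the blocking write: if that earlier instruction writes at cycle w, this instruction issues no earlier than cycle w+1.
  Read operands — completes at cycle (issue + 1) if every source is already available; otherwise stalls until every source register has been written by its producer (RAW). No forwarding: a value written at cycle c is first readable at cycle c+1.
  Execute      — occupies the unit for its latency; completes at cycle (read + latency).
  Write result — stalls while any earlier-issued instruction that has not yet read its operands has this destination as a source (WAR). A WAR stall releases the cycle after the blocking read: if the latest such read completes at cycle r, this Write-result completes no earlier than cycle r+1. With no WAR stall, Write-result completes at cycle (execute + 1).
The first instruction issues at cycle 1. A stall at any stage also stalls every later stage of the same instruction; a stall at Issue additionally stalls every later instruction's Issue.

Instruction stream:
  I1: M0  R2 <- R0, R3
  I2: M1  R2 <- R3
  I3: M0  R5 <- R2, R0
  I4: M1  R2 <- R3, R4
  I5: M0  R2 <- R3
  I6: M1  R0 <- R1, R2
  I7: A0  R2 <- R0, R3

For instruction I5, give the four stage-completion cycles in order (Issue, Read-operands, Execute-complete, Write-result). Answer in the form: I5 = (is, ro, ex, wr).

t=1  I1→M0
t=2  I1 RO
t=7  I1 EX
t=8  I1 WR R2
t=9  I2→M1
t=10  I2 RO, I3→M0
t=15  I2 EX
t=16  I2 WR R2
t=17  I3 RO, I4→M1
t=18  I4 RO
t=22  I3 EX
t=23  I3 WR R5, I4 EX
t=24  I4 WR R2
t=25  I5→M0
t=26  I5 RO, I6→M1
t=31  I5 EX
t=32  I5 WR R2
t=33  I6 RO, I7→A0
t=38  I6 EX
t=39  I6 WR R0
t=40  I7 RO
t=41  I7 EX
t=42  I7 WR R2

I5 = (25, 26, 31, 32)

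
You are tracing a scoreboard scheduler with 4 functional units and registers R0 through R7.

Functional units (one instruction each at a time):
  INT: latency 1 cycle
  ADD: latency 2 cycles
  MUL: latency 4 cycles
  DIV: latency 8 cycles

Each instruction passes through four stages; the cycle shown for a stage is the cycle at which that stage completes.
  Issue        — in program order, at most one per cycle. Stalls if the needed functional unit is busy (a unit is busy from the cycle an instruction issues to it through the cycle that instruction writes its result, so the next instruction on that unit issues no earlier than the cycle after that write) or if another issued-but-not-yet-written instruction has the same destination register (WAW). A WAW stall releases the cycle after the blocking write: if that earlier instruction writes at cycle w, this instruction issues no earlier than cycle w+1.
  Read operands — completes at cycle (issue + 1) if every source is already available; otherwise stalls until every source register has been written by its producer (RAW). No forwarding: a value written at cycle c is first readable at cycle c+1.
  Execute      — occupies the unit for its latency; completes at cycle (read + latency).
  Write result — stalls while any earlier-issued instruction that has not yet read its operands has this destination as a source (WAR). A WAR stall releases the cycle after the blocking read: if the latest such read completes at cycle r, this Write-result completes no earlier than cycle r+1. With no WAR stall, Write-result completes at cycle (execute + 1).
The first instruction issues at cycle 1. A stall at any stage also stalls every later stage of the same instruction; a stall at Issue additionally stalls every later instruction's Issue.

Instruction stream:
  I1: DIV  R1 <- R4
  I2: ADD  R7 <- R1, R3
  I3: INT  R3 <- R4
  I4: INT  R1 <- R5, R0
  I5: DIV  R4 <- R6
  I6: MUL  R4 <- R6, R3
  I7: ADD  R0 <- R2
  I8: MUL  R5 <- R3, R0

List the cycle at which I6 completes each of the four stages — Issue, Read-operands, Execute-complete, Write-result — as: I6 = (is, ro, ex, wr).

I6 = (26, 27, 31, 32)

1) issue 1, read 2, done 10, write 11
2) issue 2, read 12, done 14, write 15  <RAW R1: wait I1 write@11>
3) issue 3, read 4, done 5, write 13  <WAR R3: wait I2 read@12>
4) issue 14, read 15, done 16, write 17  <struct: INT busy until I3 writes@13>
5) issue 15, read 16, done 24, write 25
6) issue 26, read 27, done 31, write 32  <WAW R4: wait I5 write@25>
7) issue 27, read 28, done 30, write 31
8) issue 33, read 34, done 38, write 39  <struct: MUL busy until I6 writes@32>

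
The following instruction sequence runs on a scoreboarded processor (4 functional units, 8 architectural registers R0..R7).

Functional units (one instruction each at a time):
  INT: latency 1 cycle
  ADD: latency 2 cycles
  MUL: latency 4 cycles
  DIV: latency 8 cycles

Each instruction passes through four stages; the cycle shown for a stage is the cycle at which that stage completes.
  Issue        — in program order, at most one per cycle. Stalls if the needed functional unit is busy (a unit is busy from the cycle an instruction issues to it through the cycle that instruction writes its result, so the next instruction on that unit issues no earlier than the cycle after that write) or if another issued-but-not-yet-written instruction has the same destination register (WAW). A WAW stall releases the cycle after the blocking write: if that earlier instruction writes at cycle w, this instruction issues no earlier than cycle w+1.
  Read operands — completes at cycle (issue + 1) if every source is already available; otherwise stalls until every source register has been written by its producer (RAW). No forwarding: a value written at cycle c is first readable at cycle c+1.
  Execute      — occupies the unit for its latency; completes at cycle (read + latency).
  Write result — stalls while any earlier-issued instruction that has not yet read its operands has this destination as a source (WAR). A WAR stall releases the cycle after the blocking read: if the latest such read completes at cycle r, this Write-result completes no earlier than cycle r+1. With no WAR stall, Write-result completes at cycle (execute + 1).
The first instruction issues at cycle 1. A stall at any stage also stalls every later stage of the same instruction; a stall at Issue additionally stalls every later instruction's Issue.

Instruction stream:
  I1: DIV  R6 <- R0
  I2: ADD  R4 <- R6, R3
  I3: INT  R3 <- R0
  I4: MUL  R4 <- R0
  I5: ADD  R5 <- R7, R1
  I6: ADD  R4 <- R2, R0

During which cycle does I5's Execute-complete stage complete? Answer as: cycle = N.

cycle = 20

t=1  issue I1 (DIV)
t=2  I1 read-ops · issue I2 (ADD)
t=3  issue I3 (INT)
t=4  I3 read-ops
t=5  I3 finished on INT
t=10  I1 finished on DIV
t=11  I1→R6
t=12  I2 read-ops
t=13  I3→R3
t=14  I2 finished on ADD
t=15  I2→R4
t=16  issue I4 (MUL)
t=17  I4 read-ops · issue I5 (ADD)
t=18  I5 read-ops
t=20  I5 finished on ADD
t=21  I4 finished on MUL · I5→R5
t=22  I4→R4
t=23  issue I6 (ADD)
t=24  I6 read-ops
t=26  I6 finished on ADD
t=27  I6→R4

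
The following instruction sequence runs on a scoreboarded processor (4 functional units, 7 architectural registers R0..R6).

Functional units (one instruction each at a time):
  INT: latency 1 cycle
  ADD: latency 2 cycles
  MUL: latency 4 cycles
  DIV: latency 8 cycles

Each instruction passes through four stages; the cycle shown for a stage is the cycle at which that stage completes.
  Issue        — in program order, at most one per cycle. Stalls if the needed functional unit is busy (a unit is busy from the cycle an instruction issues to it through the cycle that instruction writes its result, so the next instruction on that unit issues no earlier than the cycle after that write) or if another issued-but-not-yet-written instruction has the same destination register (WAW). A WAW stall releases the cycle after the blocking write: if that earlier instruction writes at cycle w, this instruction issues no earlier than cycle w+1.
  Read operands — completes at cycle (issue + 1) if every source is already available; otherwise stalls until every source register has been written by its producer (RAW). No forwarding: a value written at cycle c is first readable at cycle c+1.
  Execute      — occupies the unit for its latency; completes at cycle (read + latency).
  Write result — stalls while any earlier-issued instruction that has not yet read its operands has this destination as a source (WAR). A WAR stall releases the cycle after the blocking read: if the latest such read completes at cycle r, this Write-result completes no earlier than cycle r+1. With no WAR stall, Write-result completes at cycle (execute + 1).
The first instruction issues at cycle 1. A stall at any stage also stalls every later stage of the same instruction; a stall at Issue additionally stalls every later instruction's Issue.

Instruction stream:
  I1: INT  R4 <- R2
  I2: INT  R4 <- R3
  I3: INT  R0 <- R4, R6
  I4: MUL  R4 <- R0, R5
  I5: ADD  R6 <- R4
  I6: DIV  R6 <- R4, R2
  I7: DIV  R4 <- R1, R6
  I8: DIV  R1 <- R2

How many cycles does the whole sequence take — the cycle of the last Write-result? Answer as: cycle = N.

cycle = 55

c1: issue I1 (INT)
c2: I1 read-ops
c3: I1 finished on INT
c4: I1→R4
c5: issue I2 (INT)
c6: I2 read-ops
c7: I2 finished on INT
c8: I2→R4
c9: issue I3 (INT)
c10: I3 read-ops · issue I4 (MUL)
c11: I3 finished on INT · issue I5 (ADD)
c12: I3→R0
c13: I4 read-ops
c17: I4 finished on MUL
c18: I4→R4
c19: I5 read-ops
c21: I5 finished on ADD
c22: I5→R6
c23: issue I6 (DIV)
c24: I6 read-ops
c32: I6 finished on DIV
c33: I6→R6
c34: issue I7 (DIV)
c35: I7 read-ops
c43: I7 finished on DIV
c44: I7→R4
c45: issue I8 (DIV)
c46: I8 read-ops
c54: I8 finished on DIV
c55: I8→R1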